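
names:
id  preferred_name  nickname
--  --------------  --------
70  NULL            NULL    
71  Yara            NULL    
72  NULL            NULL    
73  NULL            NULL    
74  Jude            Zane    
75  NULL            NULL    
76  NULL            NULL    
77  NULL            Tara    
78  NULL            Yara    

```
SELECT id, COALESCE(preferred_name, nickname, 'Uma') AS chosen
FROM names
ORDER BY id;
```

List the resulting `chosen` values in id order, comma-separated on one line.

id=70: preferred_name=NULL, nickname=NULL, → literal Uma → Uma
id=71: preferred_name=Yara → Yara
id=72: preferred_name=NULL, nickname=NULL, → literal Uma → Uma
id=73: preferred_name=NULL, nickname=NULL, → literal Uma → Uma
id=74: preferred_name=Jude → Jude
id=75: preferred_name=NULL, nickname=NULL, → literal Uma → Uma
id=76: preferred_name=NULL, nickname=NULL, → literal Uma → Uma
id=77: preferred_name=NULL, nickname=Tara → Tara
id=78: preferred_name=NULL, nickname=Yara → Yara

Uma, Yara, Uma, Uma, Jude, Uma, Uma, Tara, Yara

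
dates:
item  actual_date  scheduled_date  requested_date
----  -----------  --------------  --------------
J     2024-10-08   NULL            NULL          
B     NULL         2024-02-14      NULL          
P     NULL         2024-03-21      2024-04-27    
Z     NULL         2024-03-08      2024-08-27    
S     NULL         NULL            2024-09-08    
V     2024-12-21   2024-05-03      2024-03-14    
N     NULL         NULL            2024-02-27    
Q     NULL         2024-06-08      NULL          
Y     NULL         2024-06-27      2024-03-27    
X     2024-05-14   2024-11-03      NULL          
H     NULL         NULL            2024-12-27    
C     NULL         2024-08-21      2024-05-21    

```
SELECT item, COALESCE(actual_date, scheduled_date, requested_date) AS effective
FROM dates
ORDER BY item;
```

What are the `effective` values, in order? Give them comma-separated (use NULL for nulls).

item=B: actual_date=NULL, scheduled_date=2024-02-14 → 2024-02-14
item=C: actual_date=NULL, scheduled_date=2024-08-21 → 2024-08-21
item=H: actual_date=NULL, scheduled_date=NULL, requested_date=2024-12-27 → 2024-12-27
item=J: actual_date=2024-10-08 → 2024-10-08
item=N: actual_date=NULL, scheduled_date=NULL, requested_date=2024-02-27 → 2024-02-27
item=P: actual_date=NULL, scheduled_date=2024-03-21 → 2024-03-21
item=Q: actual_date=NULL, scheduled_date=2024-06-08 → 2024-06-08
item=S: actual_date=NULL, scheduled_date=NULL, requested_date=2024-09-08 → 2024-09-08
item=V: actual_date=2024-12-21 → 2024-12-21
item=X: actual_date=2024-05-14 → 2024-05-14
item=Y: actual_date=NULL, scheduled_date=2024-06-27 → 2024-06-27
item=Z: actual_date=NULL, scheduled_date=2024-03-08 → 2024-03-08

2024-02-14, 2024-08-21, 2024-12-27, 2024-10-08, 2024-02-27, 2024-03-21, 2024-06-08, 2024-09-08, 2024-12-21, 2024-05-14, 2024-06-27, 2024-03-08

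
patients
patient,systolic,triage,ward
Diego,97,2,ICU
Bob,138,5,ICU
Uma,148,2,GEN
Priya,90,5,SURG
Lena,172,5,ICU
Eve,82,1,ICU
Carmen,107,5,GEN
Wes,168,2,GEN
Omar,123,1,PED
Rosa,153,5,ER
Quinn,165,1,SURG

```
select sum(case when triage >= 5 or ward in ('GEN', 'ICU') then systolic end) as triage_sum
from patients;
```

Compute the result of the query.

1155

patient=Diego: ✓ → 97
patient=Bob: ✓ → 138
patient=Uma: ✓ → 148
patient=Priya: ✓ → 90
patient=Lena: ✓ → 172
patient=Eve: ✓ → 82
patient=Carmen: ✓ → 107
patient=Wes: ✓ → 168
patient=Omar: ✗
patient=Rosa: ✓ → 153
patient=Quinn: ✗
triage_sum = 97 + 138 + 148 + 90 + 172 + 82 + 107 + 168 + 153 = 1155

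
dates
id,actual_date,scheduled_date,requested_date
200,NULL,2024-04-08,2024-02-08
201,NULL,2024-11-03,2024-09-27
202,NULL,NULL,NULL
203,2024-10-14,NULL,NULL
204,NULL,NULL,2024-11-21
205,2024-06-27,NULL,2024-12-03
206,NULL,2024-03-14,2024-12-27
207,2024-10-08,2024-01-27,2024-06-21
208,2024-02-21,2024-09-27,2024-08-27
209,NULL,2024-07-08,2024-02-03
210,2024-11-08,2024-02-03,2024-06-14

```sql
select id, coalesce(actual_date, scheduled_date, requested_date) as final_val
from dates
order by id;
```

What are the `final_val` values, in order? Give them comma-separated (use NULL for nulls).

2024-04-08, 2024-11-03, NULL, 2024-10-14, 2024-11-21, 2024-06-27, 2024-03-14, 2024-10-08, 2024-02-21, 2024-07-08, 2024-11-08

id=200: actual_date=NULL, scheduled_date=2024-04-08 → 2024-04-08
id=201: actual_date=NULL, scheduled_date=2024-11-03 → 2024-11-03
id=202: actual_date=NULL, scheduled_date=NULL, requested_date=NULL (all NULL) → NULL
id=203: actual_date=2024-10-14 → 2024-10-14
id=204: actual_date=NULL, scheduled_date=NULL, requested_date=2024-11-21 → 2024-11-21
id=205: actual_date=2024-06-27 → 2024-06-27
id=206: actual_date=NULL, scheduled_date=2024-03-14 → 2024-03-14
id=207: actual_date=2024-10-08 → 2024-10-08
id=208: actual_date=2024-02-21 → 2024-02-21
id=209: actual_date=NULL, scheduled_date=2024-07-08 → 2024-07-08
id=210: actual_date=2024-11-08 → 2024-11-08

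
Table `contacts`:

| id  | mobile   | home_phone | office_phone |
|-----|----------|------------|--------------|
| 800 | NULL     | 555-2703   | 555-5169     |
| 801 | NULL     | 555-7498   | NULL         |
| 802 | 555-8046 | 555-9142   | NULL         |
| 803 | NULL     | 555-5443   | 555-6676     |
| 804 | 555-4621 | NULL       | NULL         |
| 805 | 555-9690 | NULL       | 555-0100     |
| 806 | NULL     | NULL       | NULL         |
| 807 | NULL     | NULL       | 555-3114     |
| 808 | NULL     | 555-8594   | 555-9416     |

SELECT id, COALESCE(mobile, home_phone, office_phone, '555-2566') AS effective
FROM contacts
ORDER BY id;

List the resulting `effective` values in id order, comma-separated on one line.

555-2703, 555-7498, 555-8046, 555-5443, 555-4621, 555-9690, 555-2566, 555-3114, 555-8594

id=800: mobile=NULL, home_phone=555-2703 → 555-2703
id=801: mobile=NULL, home_phone=555-7498 → 555-7498
id=802: mobile=555-8046 → 555-8046
id=803: mobile=NULL, home_phone=555-5443 → 555-5443
id=804: mobile=555-4621 → 555-4621
id=805: mobile=555-9690 → 555-9690
id=806: mobile=NULL, home_phone=NULL, office_phone=NULL, → literal 555-2566 → 555-2566
id=807: mobile=NULL, home_phone=NULL, office_phone=555-3114 → 555-3114
id=808: mobile=NULL, home_phone=555-8594 → 555-8594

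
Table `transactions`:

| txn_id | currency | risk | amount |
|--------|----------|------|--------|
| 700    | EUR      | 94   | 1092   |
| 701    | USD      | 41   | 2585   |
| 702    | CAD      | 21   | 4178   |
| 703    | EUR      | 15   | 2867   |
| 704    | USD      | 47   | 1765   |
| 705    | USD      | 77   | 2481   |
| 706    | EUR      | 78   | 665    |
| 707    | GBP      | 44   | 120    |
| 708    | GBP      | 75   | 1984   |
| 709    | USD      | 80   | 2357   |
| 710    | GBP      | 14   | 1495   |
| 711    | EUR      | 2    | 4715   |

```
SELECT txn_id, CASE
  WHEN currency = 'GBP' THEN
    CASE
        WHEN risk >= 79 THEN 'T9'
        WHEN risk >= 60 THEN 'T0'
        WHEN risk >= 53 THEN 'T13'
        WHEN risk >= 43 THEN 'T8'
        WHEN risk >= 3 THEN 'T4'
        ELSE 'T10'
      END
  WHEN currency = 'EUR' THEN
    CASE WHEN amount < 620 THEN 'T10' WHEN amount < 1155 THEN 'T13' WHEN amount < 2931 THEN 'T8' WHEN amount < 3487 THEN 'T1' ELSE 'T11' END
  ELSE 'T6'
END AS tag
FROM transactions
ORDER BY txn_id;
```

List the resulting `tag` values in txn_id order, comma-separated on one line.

T13, T6, T6, T8, T6, T6, T13, T8, T0, T6, T4, T11

txn_id=700: currency='EUR' → inner[amount < 1155] → T13
txn_id=701: currency='USD' → outer ELSE → T6
txn_id=702: currency='CAD' → outer ELSE → T6
txn_id=703: currency='EUR' → inner[amount < 2931] → T8
txn_id=704: currency='USD' → outer ELSE → T6
txn_id=705: currency='USD' → outer ELSE → T6
txn_id=706: currency='EUR' → inner[amount < 1155] → T13
txn_id=707: currency='GBP' → inner[risk >= 43] → T8
txn_id=708: currency='GBP' → inner[risk >= 60] → T0
txn_id=709: currency='USD' → outer ELSE → T6
txn_id=710: currency='GBP' → inner[risk >= 3] → T4
txn_id=711: currency='EUR' → inner[ELSE] → T11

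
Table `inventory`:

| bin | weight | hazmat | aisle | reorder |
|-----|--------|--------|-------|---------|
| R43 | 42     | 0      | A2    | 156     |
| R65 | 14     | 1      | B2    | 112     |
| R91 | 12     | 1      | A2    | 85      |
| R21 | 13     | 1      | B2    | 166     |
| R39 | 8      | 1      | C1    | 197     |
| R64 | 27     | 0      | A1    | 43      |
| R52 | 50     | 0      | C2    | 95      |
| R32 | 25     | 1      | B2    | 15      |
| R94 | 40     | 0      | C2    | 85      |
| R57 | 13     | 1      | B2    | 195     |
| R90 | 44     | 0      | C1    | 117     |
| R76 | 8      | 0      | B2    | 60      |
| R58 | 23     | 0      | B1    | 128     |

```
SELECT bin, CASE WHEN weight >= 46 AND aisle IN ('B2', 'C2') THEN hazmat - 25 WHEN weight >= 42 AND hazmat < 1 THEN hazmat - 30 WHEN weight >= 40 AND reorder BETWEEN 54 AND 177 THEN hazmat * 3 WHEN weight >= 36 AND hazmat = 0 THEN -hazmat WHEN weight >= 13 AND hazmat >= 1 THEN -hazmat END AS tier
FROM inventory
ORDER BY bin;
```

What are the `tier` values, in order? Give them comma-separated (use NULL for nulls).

-1, -1, NULL, -30, -25, -1, NULL, NULL, -1, NULL, -30, NULL, 0

bin=R21: weight >= 13 AND hazmat >= 1 → -1
bin=R32: weight >= 13 AND hazmat >= 1 → -1
bin=R39: (no match → NULL) → NULL
bin=R43: weight >= 42 AND hazmat < 1 → -30
bin=R52: weight >= 46 AND aisle IN ('B2', 'C2') → -25
bin=R57: weight >= 13 AND hazmat >= 1 → -1
bin=R58: (no match → NULL) → NULL
bin=R64: (no match → NULL) → NULL
bin=R65: weight >= 13 AND hazmat >= 1 → -1
bin=R76: (no match → NULL) → NULL
bin=R90: weight >= 42 AND hazmat < 1 → -30
bin=R91: (no match → NULL) → NULL
bin=R94: weight >= 40 AND reorder BETWEEN 54 AND 177 → 0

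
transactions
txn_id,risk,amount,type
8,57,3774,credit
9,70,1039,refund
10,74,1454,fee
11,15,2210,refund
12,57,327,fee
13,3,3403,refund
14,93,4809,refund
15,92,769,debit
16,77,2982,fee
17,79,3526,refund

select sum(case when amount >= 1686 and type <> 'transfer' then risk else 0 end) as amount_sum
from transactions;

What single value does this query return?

txn_id=8: ✓ → 57
txn_id=9: ✗
txn_id=10: ✗
txn_id=11: ✓ → 15
txn_id=12: ✗
txn_id=13: ✓ → 3
txn_id=14: ✓ → 93
txn_id=15: ✗
txn_id=16: ✓ → 77
txn_id=17: ✓ → 79
amount_sum = 57 + 15 + 3 + 93 + 77 + 79 = 324

324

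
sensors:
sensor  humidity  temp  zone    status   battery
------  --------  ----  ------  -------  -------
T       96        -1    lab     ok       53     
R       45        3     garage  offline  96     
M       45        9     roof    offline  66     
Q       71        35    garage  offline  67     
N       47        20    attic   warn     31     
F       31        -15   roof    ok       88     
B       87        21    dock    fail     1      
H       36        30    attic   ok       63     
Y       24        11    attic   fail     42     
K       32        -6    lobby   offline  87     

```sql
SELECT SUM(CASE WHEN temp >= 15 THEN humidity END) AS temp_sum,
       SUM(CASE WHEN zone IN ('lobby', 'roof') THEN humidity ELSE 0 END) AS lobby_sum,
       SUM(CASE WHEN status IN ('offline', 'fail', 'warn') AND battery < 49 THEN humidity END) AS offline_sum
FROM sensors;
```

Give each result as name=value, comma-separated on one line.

[temp_sum: temp >= 15]
sensor=T: ✗
sensor=R: ✗
sensor=M: ✗
sensor=Q: ✓ → 71
sensor=N: ✓ → 47
sensor=F: ✗
sensor=B: ✓ → 87
sensor=H: ✓ → 36
sensor=Y: ✗
sensor=K: ✗
temp_sum = 71 + 47 + 87 + 36 = 241
—
[lobby_sum: zone IN ('lobby', 'roof')]
sensor=T: ✗
sensor=R: ✗
sensor=M: ✓ → 45
sensor=Q: ✗
sensor=N: ✗
sensor=F: ✓ → 31
sensor=B: ✗
sensor=H: ✗
sensor=Y: ✗
sensor=K: ✓ → 32
lobby_sum = 45 + 31 + 32 = 108
—
[offline_sum: status IN ('offline', 'fail', 'warn') AND battery < 49]
sensor=T: ✗
sensor=R: ✗
sensor=M: ✗
sensor=Q: ✗
sensor=N: ✓ → 47
sensor=F: ✗
sensor=B: ✓ → 87
sensor=H: ✗
sensor=Y: ✓ → 24
sensor=K: ✗
offline_sum = 47 + 87 + 24 = 158

temp_sum=241, lobby_sum=108, offline_sum=158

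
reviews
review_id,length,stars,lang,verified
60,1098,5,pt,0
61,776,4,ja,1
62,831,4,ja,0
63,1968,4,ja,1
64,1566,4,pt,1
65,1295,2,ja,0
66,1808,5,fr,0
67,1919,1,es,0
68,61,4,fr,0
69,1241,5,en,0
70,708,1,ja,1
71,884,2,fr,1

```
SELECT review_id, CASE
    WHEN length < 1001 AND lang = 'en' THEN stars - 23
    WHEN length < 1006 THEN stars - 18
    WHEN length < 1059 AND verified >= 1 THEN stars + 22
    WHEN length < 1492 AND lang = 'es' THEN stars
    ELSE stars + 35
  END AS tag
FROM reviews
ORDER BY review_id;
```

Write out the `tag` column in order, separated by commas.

40, -14, -14, 39, 39, 37, 40, 36, -14, 40, -17, -16

review_id=60: ELSE → 40
review_id=61: length < 1006 → -14
review_id=62: length < 1006 → -14
review_id=63: ELSE → 39
review_id=64: ELSE → 39
review_id=65: ELSE → 37
review_id=66: ELSE → 40
review_id=67: ELSE → 36
review_id=68: length < 1006 → -14
review_id=69: ELSE → 40
review_id=70: length < 1006 → -17
review_id=71: length < 1006 → -16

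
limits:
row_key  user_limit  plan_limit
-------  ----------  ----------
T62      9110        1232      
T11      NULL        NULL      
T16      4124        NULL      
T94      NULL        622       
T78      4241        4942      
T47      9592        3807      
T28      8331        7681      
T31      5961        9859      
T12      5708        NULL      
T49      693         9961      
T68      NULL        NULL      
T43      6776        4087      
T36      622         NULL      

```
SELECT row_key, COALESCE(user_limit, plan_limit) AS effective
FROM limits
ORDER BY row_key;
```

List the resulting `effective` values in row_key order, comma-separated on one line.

row_key=T11: user_limit=NULL, plan_limit=NULL (all NULL) → NULL
row_key=T12: user_limit=5708 → 5708
row_key=T16: user_limit=4124 → 4124
row_key=T28: user_limit=8331 → 8331
row_key=T31: user_limit=5961 → 5961
row_key=T36: user_limit=622 → 622
row_key=T43: user_limit=6776 → 6776
row_key=T47: user_limit=9592 → 9592
row_key=T49: user_limit=693 → 693
row_key=T62: user_limit=9110 → 9110
row_key=T68: user_limit=NULL, plan_limit=NULL (all NULL) → NULL
row_key=T78: user_limit=4241 → 4241
row_key=T94: user_limit=NULL, plan_limit=622 → 622

NULL, 5708, 4124, 8331, 5961, 622, 6776, 9592, 693, 9110, NULL, 4241, 622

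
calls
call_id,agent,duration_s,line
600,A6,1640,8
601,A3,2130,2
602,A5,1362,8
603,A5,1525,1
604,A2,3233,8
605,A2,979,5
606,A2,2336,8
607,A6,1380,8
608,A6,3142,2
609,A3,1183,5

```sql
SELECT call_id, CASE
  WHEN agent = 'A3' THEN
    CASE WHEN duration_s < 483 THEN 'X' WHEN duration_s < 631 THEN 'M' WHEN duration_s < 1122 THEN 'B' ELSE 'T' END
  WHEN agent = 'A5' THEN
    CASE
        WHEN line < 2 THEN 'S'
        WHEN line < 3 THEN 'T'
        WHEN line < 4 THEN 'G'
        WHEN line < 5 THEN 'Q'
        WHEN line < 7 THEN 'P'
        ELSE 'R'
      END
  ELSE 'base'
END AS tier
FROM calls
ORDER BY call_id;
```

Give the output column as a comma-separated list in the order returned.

base, T, R, S, base, base, base, base, base, T

call_id=600: agent='A6' → outer ELSE → base
call_id=601: agent='A3' → inner[ELSE] → T
call_id=602: agent='A5' → inner[ELSE] → R
call_id=603: agent='A5' → inner[line < 2] → S
call_id=604: agent='A2' → outer ELSE → base
call_id=605: agent='A2' → outer ELSE → base
call_id=606: agent='A2' → outer ELSE → base
call_id=607: agent='A6' → outer ELSE → base
call_id=608: agent='A6' → outer ELSE → base
call_id=609: agent='A3' → inner[ELSE] → T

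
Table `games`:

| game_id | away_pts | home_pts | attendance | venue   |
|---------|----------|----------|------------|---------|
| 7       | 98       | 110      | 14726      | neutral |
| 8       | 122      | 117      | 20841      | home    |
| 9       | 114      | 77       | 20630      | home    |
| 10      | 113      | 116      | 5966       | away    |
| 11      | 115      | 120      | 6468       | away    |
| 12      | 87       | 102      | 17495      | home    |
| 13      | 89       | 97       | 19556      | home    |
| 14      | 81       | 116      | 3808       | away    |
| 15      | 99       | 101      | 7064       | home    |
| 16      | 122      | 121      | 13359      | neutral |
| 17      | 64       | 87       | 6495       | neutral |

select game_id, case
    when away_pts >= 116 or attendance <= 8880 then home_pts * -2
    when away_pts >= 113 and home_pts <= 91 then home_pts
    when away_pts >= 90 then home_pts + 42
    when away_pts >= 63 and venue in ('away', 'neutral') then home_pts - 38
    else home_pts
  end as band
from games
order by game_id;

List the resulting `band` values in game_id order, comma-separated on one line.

152, -234, 77, -232, -240, 102, 97, -232, -202, -242, -174

game_id=7: away_pts >= 90 → 152
game_id=8: away_pts >= 116 or attendance <= 8880 → -234
game_id=9: away_pts >= 113 and home_pts <= 91 → 77
game_id=10: away_pts >= 116 or attendance <= 8880 → -232
game_id=11: away_pts >= 116 or attendance <= 8880 → -240
game_id=12: ELSE → 102
game_id=13: ELSE → 97
game_id=14: away_pts >= 116 or attendance <= 8880 → -232
game_id=15: away_pts >= 116 or attendance <= 8880 → -202
game_id=16: away_pts >= 116 or attendance <= 8880 → -242
game_id=17: away_pts >= 116 or attendance <= 8880 → -174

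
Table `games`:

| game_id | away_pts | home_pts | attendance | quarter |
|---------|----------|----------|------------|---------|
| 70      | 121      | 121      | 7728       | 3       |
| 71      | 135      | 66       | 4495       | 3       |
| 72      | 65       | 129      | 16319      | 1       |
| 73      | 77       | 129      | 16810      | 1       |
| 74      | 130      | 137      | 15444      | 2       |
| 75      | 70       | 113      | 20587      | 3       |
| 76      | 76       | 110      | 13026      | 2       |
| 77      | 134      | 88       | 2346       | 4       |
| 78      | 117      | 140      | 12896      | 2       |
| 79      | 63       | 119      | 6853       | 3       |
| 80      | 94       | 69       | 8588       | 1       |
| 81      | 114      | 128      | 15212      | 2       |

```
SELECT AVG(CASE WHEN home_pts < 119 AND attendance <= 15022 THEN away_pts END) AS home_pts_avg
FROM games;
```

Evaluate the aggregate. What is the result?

game_id=70: ✗
game_id=71: ✓ → 135
game_id=72: ✗
game_id=73: ✗
game_id=74: ✗
game_id=75: ✗
game_id=76: ✓ → 76
game_id=77: ✓ → 134
game_id=78: ✗
game_id=79: ✗
game_id=80: ✓ → 94
game_id=81: ✗
home_pts_avg = (135 + 76 + 134 + 94) / 4 = 109.75

109.75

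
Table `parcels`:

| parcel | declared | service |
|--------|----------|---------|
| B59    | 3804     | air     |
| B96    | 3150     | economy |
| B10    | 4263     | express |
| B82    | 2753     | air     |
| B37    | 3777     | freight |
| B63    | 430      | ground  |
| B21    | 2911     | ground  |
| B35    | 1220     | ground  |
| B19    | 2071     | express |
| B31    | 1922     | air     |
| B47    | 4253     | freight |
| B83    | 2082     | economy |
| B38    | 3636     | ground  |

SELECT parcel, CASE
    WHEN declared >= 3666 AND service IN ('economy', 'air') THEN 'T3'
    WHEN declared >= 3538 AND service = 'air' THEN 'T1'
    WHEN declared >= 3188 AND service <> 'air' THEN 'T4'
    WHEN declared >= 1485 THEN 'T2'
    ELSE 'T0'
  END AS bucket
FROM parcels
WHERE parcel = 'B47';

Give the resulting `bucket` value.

parcel = B47: declared=4253, service=freight.
declared >= 3666 AND service IN ('economy', 'air') → false
declared >= 3538 AND service = 'air' → false
declared >= 3188 AND service <> 'air' → true → T4

T4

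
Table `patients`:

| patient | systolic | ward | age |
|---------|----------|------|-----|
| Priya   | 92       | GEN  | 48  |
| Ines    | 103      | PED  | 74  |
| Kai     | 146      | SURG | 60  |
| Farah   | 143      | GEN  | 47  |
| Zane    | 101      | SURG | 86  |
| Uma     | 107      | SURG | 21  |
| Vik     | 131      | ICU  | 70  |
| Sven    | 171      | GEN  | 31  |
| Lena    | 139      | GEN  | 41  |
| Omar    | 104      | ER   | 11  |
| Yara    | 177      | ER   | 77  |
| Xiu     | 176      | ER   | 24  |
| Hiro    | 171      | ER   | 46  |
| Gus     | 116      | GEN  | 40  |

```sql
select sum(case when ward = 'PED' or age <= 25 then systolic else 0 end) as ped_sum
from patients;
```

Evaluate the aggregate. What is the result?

patient=Priya: ✗
patient=Ines: ✓ → 103
patient=Kai: ✗
patient=Farah: ✗
patient=Zane: ✗
patient=Uma: ✓ → 107
patient=Vik: ✗
patient=Sven: ✗
patient=Lena: ✗
patient=Omar: ✓ → 104
patient=Yara: ✗
patient=Xiu: ✓ → 176
patient=Hiro: ✗
patient=Gus: ✗
ped_sum = 103 + 107 + 104 + 176 = 490

490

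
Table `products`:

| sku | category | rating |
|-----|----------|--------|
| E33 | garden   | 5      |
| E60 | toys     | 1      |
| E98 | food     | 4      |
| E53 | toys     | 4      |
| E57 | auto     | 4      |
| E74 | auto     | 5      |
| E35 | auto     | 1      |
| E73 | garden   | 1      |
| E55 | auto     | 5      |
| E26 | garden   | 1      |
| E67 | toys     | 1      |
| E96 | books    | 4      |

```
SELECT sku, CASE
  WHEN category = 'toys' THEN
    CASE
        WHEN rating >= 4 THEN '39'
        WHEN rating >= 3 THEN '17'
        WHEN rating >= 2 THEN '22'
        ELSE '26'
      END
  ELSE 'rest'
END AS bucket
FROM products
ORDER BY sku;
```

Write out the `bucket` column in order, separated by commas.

rest, rest, rest, 39, rest, rest, 26, 26, rest, rest, rest, rest

sku=E26: category='garden' → outer ELSE → rest
sku=E33: category='garden' → outer ELSE → rest
sku=E35: category='auto' → outer ELSE → rest
sku=E53: category='toys' → inner[rating >= 4] → 39
sku=E55: category='auto' → outer ELSE → rest
sku=E57: category='auto' → outer ELSE → rest
sku=E60: category='toys' → inner[ELSE] → 26
sku=E67: category='toys' → inner[ELSE] → 26
sku=E73: category='garden' → outer ELSE → rest
sku=E74: category='auto' → outer ELSE → rest
sku=E96: category='books' → outer ELSE → rest
sku=E98: category='food' → outer ELSE → rest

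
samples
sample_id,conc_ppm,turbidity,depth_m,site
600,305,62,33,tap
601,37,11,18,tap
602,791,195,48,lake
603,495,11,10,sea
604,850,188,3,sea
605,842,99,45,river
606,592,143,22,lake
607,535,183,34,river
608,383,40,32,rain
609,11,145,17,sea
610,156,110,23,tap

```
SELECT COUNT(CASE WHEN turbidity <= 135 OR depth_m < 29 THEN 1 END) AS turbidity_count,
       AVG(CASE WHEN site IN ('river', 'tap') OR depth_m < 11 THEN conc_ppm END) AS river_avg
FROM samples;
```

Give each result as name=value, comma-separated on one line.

[turbidity_count: turbidity <= 135 OR depth_m < 29]
sample_id=600: ✓ → 1
sample_id=601: ✓ → 1
sample_id=602: ✗
sample_id=603: ✓ → 1
sample_id=604: ✓ → 1
sample_id=605: ✓ → 1
sample_id=606: ✓ → 1
sample_id=607: ✗
sample_id=608: ✓ → 1
sample_id=609: ✓ → 1
sample_id=610: ✓ → 1
turbidity_count = COUNT(1, 1, 1, 1, 1, 1, 1, 1, 1) = 9
—
[river_avg: site IN ('river', 'tap') OR depth_m < 11]
sample_id=600: ✓ → 305
sample_id=601: ✓ → 37
sample_id=602: ✗
sample_id=603: ✓ → 495
sample_id=604: ✓ → 850
sample_id=605: ✓ → 842
sample_id=606: ✗
sample_id=607: ✓ → 535
sample_id=608: ✗
sample_id=609: ✗
sample_id=610: ✓ → 156
river_avg = (305 + 37 + 495 + 850 + 842 + 535 + 156) / 7 = 460

turbidity_count=9, river_avg=460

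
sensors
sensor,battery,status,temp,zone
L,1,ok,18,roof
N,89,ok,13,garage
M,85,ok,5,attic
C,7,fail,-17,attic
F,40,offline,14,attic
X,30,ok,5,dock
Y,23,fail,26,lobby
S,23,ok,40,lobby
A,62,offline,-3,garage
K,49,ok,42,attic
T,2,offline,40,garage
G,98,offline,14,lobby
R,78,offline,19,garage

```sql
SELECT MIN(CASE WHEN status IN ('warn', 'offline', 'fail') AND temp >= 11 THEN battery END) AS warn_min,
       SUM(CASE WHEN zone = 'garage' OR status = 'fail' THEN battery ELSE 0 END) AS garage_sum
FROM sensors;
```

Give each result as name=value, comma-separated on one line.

warn_min=2, garage_sum=261

[warn_min: status IN ('warn', 'offline', 'fail') AND temp >= 11]
sensor=L: ✗
sensor=N: ✗
sensor=M: ✗
sensor=C: ✗
sensor=F: ✓ → 40
sensor=X: ✗
sensor=Y: ✓ → 23
sensor=S: ✗
sensor=A: ✗
sensor=K: ✗
sensor=T: ✓ → 2
sensor=G: ✓ → 98
sensor=R: ✓ → 78
warn_min = MIN(40, 23, 2, 98, 78) = 2
—
[garage_sum: zone = 'garage' OR status = 'fail']
sensor=L: ✗
sensor=N: ✓ → 89
sensor=M: ✗
sensor=C: ✓ → 7
sensor=F: ✗
sensor=X: ✗
sensor=Y: ✓ → 23
sensor=S: ✗
sensor=A: ✓ → 62
sensor=K: ✗
sensor=T: ✓ → 2
sensor=G: ✗
sensor=R: ✓ → 78
garage_sum = 89 + 7 + 23 + 62 + 2 + 78 = 261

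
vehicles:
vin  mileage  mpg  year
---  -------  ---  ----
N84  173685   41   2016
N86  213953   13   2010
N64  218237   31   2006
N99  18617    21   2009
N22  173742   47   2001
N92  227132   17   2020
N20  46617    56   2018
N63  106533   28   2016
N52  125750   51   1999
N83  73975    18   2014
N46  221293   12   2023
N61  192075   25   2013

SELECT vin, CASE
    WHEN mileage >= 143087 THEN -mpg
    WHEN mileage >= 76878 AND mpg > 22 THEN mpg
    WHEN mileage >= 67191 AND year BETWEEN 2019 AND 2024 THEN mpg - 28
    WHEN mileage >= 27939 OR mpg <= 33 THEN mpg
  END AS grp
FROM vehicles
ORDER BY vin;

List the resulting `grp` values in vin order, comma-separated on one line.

56, -47, -12, 51, -25, 28, -31, 18, -41, -13, -17, 21

vin=N20: mileage >= 27939 OR mpg <= 33 → 56
vin=N22: mileage >= 143087 → -47
vin=N46: mileage >= 143087 → -12
vin=N52: mileage >= 76878 AND mpg > 22 → 51
vin=N61: mileage >= 143087 → -25
vin=N63: mileage >= 76878 AND mpg > 22 → 28
vin=N64: mileage >= 143087 → -31
vin=N83: mileage >= 27939 OR mpg <= 33 → 18
vin=N84: mileage >= 143087 → -41
vin=N86: mileage >= 143087 → -13
vin=N92: mileage >= 143087 → -17
vin=N99: mileage >= 27939 OR mpg <= 33 → 21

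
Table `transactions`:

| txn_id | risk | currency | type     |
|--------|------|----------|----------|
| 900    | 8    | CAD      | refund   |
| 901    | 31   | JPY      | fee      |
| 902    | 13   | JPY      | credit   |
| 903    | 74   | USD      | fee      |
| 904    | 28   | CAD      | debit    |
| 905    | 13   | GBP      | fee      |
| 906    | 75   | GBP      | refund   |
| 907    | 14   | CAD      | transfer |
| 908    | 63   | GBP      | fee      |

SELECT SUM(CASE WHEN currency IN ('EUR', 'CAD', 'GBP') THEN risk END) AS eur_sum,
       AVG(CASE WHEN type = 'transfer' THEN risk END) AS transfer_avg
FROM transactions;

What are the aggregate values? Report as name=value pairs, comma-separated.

[eur_sum: currency IN ('EUR', 'CAD', 'GBP')]
txn_id=900: ✓ → 8
txn_id=901: ✗
txn_id=902: ✗
txn_id=903: ✗
txn_id=904: ✓ → 28
txn_id=905: ✓ → 13
txn_id=906: ✓ → 75
txn_id=907: ✓ → 14
txn_id=908: ✓ → 63
eur_sum = 8 + 28 + 13 + 75 + 14 + 63 = 201
—
[transfer_avg: type = 'transfer']
txn_id=900: ✗
txn_id=901: ✗
txn_id=902: ✗
txn_id=903: ✗
txn_id=904: ✗
txn_id=905: ✗
txn_id=906: ✗
txn_id=907: ✓ → 14
txn_id=908: ✗
transfer_avg = 14

eur_sum=201, transfer_avg=14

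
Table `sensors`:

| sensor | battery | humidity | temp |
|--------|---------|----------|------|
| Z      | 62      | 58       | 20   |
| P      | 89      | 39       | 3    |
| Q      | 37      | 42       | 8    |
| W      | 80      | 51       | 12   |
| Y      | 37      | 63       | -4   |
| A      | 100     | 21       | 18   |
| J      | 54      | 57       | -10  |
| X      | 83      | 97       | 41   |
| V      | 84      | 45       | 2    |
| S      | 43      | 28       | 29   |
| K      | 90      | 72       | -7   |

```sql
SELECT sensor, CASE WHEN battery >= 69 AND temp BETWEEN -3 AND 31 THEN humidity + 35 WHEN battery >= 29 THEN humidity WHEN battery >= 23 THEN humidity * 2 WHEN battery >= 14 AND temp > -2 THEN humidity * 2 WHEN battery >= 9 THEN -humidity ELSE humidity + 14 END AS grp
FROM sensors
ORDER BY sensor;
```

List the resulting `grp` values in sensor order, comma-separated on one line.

sensor=A: battery >= 69 AND temp BETWEEN -3 AND 31 → 56
sensor=J: battery >= 29 → 57
sensor=K: battery >= 29 → 72
sensor=P: battery >= 69 AND temp BETWEEN -3 AND 31 → 74
sensor=Q: battery >= 29 → 42
sensor=S: battery >= 29 → 28
sensor=V: battery >= 69 AND temp BETWEEN -3 AND 31 → 80
sensor=W: battery >= 69 AND temp BETWEEN -3 AND 31 → 86
sensor=X: battery >= 29 → 97
sensor=Y: battery >= 29 → 63
sensor=Z: battery >= 29 → 58

56, 57, 72, 74, 42, 28, 80, 86, 97, 63, 58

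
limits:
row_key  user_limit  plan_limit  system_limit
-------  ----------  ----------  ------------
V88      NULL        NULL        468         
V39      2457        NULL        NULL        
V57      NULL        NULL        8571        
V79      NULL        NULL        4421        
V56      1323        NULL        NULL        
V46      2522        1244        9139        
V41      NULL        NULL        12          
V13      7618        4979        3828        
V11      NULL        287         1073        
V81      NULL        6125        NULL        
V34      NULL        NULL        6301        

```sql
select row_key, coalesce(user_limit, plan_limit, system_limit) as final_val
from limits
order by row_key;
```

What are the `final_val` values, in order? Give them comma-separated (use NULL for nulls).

row_key=V11: user_limit=NULL, plan_limit=287 → 287
row_key=V13: user_limit=7618 → 7618
row_key=V34: user_limit=NULL, plan_limit=NULL, system_limit=6301 → 6301
row_key=V39: user_limit=2457 → 2457
row_key=V41: user_limit=NULL, plan_limit=NULL, system_limit=12 → 12
row_key=V46: user_limit=2522 → 2522
row_key=V56: user_limit=1323 → 1323
row_key=V57: user_limit=NULL, plan_limit=NULL, system_limit=8571 → 8571
row_key=V79: user_limit=NULL, plan_limit=NULL, system_limit=4421 → 4421
row_key=V81: user_limit=NULL, plan_limit=6125 → 6125
row_key=V88: user_limit=NULL, plan_limit=NULL, system_limit=468 → 468

287, 7618, 6301, 2457, 12, 2522, 1323, 8571, 4421, 6125, 468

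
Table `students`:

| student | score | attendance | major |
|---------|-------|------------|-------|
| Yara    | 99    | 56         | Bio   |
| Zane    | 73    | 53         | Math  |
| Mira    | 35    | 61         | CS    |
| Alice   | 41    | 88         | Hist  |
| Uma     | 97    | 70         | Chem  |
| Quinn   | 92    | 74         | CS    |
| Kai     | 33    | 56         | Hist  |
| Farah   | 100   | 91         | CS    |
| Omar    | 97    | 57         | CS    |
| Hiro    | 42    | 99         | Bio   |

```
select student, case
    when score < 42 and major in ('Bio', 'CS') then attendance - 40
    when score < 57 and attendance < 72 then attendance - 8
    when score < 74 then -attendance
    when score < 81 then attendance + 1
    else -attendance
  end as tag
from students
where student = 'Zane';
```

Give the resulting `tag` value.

student = Zane: score=73, attendance=53, major=Math.
score < 42 and major in ('Bio', 'CS') → false
score < 57 and attendance < 72 → false
score < 74 → true → -53

-53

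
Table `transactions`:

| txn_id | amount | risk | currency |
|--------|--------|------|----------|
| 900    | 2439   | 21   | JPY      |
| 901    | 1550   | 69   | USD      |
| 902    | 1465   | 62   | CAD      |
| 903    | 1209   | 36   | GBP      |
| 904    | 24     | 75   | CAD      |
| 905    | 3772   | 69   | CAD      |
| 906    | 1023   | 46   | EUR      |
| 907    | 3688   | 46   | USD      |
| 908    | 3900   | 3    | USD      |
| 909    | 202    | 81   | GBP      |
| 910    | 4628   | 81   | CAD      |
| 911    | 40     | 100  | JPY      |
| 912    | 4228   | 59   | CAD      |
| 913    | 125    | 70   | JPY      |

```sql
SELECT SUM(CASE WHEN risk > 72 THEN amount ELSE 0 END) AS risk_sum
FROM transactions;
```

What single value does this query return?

txn_id=900: ✗
txn_id=901: ✗
txn_id=902: ✗
txn_id=903: ✗
txn_id=904: ✓ → 24
txn_id=905: ✗
txn_id=906: ✗
txn_id=907: ✗
txn_id=908: ✗
txn_id=909: ✓ → 202
txn_id=910: ✓ → 4628
txn_id=911: ✓ → 40
txn_id=912: ✗
txn_id=913: ✗
risk_sum = 24 + 202 + 4628 + 40 = 4894

4894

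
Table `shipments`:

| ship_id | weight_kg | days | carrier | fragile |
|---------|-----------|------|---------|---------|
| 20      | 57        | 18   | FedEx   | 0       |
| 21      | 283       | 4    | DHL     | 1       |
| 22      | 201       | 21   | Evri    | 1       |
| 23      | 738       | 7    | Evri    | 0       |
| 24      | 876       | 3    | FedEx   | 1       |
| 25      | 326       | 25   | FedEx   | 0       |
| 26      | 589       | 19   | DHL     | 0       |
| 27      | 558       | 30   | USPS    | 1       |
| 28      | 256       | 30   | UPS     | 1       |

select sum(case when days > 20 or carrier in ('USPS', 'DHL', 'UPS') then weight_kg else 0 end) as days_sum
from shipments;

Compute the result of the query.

2213

ship_id=20: ✗
ship_id=21: ✓ → 283
ship_id=22: ✓ → 201
ship_id=23: ✗
ship_id=24: ✗
ship_id=25: ✓ → 326
ship_id=26: ✓ → 589
ship_id=27: ✓ → 558
ship_id=28: ✓ → 256
days_sum = 283 + 201 + 326 + 589 + 558 + 256 = 2213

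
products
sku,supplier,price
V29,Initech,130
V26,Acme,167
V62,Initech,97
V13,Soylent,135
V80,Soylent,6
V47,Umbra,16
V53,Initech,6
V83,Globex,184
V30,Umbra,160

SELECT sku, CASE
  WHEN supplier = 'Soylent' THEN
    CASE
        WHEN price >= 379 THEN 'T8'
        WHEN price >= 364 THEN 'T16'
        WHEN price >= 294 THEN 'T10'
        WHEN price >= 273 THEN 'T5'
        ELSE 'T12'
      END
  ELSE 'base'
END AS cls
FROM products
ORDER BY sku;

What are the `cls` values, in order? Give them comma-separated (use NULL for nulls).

T12, base, base, base, base, base, base, T12, base

sku=V13: supplier='Soylent' → inner[ELSE] → T12
sku=V26: supplier='Acme' → outer ELSE → base
sku=V29: supplier='Initech' → outer ELSE → base
sku=V30: supplier='Umbra' → outer ELSE → base
sku=V47: supplier='Umbra' → outer ELSE → base
sku=V53: supplier='Initech' → outer ELSE → base
sku=V62: supplier='Initech' → outer ELSE → base
sku=V80: supplier='Soylent' → inner[ELSE] → T12
sku=V83: supplier='Globex' → outer ELSE → base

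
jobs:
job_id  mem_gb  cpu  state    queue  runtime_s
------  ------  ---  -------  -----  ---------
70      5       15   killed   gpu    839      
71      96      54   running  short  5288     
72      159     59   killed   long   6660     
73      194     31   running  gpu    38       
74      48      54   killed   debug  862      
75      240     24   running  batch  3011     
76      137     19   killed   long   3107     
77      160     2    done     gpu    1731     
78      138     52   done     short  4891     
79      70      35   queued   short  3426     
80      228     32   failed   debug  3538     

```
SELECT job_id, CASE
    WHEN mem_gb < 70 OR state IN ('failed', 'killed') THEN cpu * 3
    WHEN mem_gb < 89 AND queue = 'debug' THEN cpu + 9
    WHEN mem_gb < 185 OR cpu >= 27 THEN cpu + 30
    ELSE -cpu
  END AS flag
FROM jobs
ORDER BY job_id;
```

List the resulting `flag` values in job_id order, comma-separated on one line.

job_id=70: mem_gb < 70 OR state IN ('failed', 'killed') → 45
job_id=71: mem_gb < 185 OR cpu >= 27 → 84
job_id=72: mem_gb < 70 OR state IN ('failed', 'killed') → 177
job_id=73: mem_gb < 185 OR cpu >= 27 → 61
job_id=74: mem_gb < 70 OR state IN ('failed', 'killed') → 162
job_id=75: ELSE → -24
job_id=76: mem_gb < 70 OR state IN ('failed', 'killed') → 57
job_id=77: mem_gb < 185 OR cpu >= 27 → 32
job_id=78: mem_gb < 185 OR cpu >= 27 → 82
job_id=79: mem_gb < 185 OR cpu >= 27 → 65
job_id=80: mem_gb < 70 OR state IN ('failed', 'killed') → 96

45, 84, 177, 61, 162, -24, 57, 32, 82, 65, 96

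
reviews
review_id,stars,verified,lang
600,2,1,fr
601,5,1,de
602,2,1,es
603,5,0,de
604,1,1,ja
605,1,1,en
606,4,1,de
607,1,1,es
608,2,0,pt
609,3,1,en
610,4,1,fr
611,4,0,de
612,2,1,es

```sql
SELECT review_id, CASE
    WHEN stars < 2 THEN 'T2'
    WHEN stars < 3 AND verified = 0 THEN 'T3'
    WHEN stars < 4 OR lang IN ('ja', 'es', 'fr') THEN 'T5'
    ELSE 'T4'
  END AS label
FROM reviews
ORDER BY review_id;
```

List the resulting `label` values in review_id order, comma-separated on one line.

review_id=600: stars < 4 OR lang IN ('ja', 'es', 'fr') → T5
review_id=601: ELSE → T4
review_id=602: stars < 4 OR lang IN ('ja', 'es', 'fr') → T5
review_id=603: ELSE → T4
review_id=604: stars < 2 → T2
review_id=605: stars < 2 → T2
review_id=606: ELSE → T4
review_id=607: stars < 2 → T2
review_id=608: stars < 3 AND verified = 0 → T3
review_id=609: stars < 4 OR lang IN ('ja', 'es', 'fr') → T5
review_id=610: stars < 4 OR lang IN ('ja', 'es', 'fr') → T5
review_id=611: ELSE → T4
review_id=612: stars < 4 OR lang IN ('ja', 'es', 'fr') → T5

T5, T4, T5, T4, T2, T2, T4, T2, T3, T5, T5, T4, T5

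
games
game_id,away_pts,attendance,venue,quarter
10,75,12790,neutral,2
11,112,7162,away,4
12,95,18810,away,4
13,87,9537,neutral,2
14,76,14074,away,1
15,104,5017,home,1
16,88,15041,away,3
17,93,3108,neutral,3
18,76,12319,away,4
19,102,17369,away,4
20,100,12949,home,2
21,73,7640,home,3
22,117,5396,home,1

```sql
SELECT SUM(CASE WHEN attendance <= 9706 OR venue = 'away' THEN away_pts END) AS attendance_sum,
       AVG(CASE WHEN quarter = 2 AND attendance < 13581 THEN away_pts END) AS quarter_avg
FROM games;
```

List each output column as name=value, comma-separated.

[attendance_sum: attendance <= 9706 OR venue = 'away']
game_id=10: ✗
game_id=11: ✓ → 112
game_id=12: ✓ → 95
game_id=13: ✓ → 87
game_id=14: ✓ → 76
game_id=15: ✓ → 104
game_id=16: ✓ → 88
game_id=17: ✓ → 93
game_id=18: ✓ → 76
game_id=19: ✓ → 102
game_id=20: ✗
game_id=21: ✓ → 73
game_id=22: ✓ → 117
attendance_sum = 112 + 95 + 87 + 76 + 104 + 88 + 93 + 76 + 102 + 73 + 117 = 1023
—
[quarter_avg: quarter = 2 AND attendance < 13581]
game_id=10: ✓ → 75
game_id=11: ✗
game_id=12: ✗
game_id=13: ✓ → 87
game_id=14: ✗
game_id=15: ✗
game_id=16: ✗
game_id=17: ✗
game_id=18: ✗
game_id=19: ✗
game_id=20: ✓ → 100
game_id=21: ✗
game_id=22: ✗
quarter_avg = (75 + 87 + 100) / 3 = 87.3333333333

attendance_sum=1023, quarter_avg=87.3333333333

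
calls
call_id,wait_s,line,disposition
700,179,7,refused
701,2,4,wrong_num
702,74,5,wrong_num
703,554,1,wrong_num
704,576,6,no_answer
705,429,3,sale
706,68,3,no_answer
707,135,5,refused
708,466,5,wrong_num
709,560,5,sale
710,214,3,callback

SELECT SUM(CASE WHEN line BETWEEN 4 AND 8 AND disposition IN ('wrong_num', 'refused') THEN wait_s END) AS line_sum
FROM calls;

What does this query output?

856

call_id=700: ✓ → 179
call_id=701: ✓ → 2
call_id=702: ✓ → 74
call_id=703: ✗
call_id=704: ✗
call_id=705: ✗
call_id=706: ✗
call_id=707: ✓ → 135
call_id=708: ✓ → 466
call_id=709: ✗
call_id=710: ✗
line_sum = 179 + 2 + 74 + 135 + 466 = 856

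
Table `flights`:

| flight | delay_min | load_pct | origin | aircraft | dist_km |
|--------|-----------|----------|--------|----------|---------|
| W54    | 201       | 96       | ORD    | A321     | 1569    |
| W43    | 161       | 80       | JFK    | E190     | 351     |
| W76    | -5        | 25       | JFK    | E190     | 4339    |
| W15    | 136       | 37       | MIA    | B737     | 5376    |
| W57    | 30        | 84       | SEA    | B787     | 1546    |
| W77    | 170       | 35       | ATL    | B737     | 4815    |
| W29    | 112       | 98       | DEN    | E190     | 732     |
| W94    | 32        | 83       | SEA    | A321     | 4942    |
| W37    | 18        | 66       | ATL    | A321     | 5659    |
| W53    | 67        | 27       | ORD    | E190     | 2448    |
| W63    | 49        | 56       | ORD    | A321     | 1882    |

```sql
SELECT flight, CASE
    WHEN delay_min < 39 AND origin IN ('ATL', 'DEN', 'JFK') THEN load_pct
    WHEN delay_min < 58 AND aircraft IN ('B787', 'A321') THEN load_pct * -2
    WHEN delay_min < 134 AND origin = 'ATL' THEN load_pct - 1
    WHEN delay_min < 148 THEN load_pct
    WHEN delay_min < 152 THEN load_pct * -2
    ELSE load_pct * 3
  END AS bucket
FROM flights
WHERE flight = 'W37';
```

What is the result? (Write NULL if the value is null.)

66

flight = W37: delay_min=18, load_pct=66, origin=ATL, aircraft=A321, dist_km=5659.
delay_min < 39 AND origin IN ('ATL', 'DEN', 'JFK') → true → 66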